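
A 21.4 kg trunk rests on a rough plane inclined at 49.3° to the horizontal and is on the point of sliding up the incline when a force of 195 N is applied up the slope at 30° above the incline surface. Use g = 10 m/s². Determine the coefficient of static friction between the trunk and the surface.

On the verge of sliding up the incline, friction is at its maximum μN and acts down the slope.
Perpendicular to incline: N = W cos 49.3° − P sin 30° = 139.5 − 97.5 = 42.05 N.
Along incline: P cos 30° − μN = W sin 49.3° → μ = −(W sin 49.3° − P cos 30°) / N = 0.1578.

μ ≈ 0.158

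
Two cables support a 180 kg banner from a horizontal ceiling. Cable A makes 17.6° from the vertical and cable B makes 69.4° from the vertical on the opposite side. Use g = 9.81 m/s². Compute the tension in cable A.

T_A ≈ 1660 N

Angles from the horizontal: cable A is 90° − 17.6° = 72.4°, cable B is 90° − 69.4° = 20.6°.
Weight W = 180 × 9.81 = 1766 N acts straight down.
Horizontal: T_A cos 72.4° = T_B cos 20.6°  →  T_B = 0.323 T_A.
Vertical: T_A sin 72.4° + T_B sin 20.6° = 1766.
Substituting the horizontal relation into the vertical equation gives 1.067 T_A = 1766, so T_A = 1655 N.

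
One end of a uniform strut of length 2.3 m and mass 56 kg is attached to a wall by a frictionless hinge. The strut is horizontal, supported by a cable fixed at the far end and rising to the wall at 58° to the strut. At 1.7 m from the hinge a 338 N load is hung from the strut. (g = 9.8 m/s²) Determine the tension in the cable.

T ≈ 618 N

Take torques about the hinge: T sin 58° · 2.3 = 56×9.8×1.15 + 338×1.7 = 1205.7 N·m.
So T = 1205.7 / (0.8480 × 2.3) = 618.16 N.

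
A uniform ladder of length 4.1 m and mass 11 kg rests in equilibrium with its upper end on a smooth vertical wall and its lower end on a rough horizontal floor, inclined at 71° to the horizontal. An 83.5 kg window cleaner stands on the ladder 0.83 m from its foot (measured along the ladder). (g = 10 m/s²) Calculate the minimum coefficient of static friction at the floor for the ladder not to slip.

ΣF_y = 0: N_floor = 11×10 + 83.5×10 = 945 N.
Torques about the foot: N_wall · 4.1 sin 71° = 11×10×2.05 cos 71° + 83.5×10×0.83 cos 71° → N_wall = 77.142 N.
ΣF_x = 0: f_floor = N_wall = 77.142 N.
μ_min = f_floor / N_floor = 77.142 / 945 = 0.08163.

μ_min ≈ 0.0816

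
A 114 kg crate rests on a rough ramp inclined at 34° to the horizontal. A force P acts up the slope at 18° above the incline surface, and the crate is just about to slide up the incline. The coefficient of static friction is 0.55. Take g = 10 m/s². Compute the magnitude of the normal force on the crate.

N ≈ 626 N

On the verge of sliding up the incline, friction equals μN and acts down the slope.
Perpendicular: N + P sin 18° = W cos 34° = 945.1 N.
Along incline: P cos 18° = W sin 34° + μN  with W sin 34° = 637.5 N.
Solving the pair for P and N: P = 1032 N, N = 626.1 N (and f = μN = 344.3 N).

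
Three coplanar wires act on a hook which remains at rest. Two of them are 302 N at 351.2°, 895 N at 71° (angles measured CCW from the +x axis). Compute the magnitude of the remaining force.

F ≈ 994 N

Sum the known components: ΣF_x = 589.8 N, ΣF_y = 800 N.
For equilibrium the remaining force must supply (−ΣF_x, −ΣF_y) = (-589.8, -800) N.
Magnitude = √((-589.8)² + (-800)²) = 994 N; direction = atan2(-800, -589.8) = 233.6°.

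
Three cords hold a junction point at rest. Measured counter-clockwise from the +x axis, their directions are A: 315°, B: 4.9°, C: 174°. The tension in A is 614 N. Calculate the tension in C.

Resolve: ΣF_x = 614 cos 315° + T_B cos 4.9° + T_C cos 174° = 0.
        ΣF_y = 614 sin 315° + T_B sin 4.9° + T_C sin 174° = 0.
The known terms sum to (434.2, -434.2) N, so 0.9963 T_B − 0.9945 T_C = -434.2 and 0.0854 T_B + 0.1045 T_C = 434.2.
Solving simultaneously: T_B = 2043 N, T_C = 2484 N.

T_C ≈ 2480 N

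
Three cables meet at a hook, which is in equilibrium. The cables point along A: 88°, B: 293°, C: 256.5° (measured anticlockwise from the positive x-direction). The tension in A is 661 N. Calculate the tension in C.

T_C ≈ 470 N

Resolve: ΣF_x = 661 cos 88° + T_B cos 293° + T_C cos 256.5° = 0.
        ΣF_y = 661 sin 88° + T_B sin 293° + T_C sin 256.5° = 0.
The known terms sum to (23.07, 660.6) N, so 0.3907 T_B − 0.2334 T_C = -23.07 and -0.9205 T_B − 0.9724 T_C = -660.6.
Solving simultaneously: T_B = 221.5 N, T_C = 469.6 N.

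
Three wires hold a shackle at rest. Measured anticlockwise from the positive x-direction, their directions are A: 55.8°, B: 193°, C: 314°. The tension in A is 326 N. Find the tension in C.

Resolve: ΣF_x = 326 cos 55.8° + T_B cos 193° + T_C cos 314° = 0.
        ΣF_y = 326 sin 55.8° + T_B sin 193° + T_C sin 314° = 0.
The known terms sum to (183.2, 269.6) N, so -0.9744 T_B + 0.6947 T_C = -183.2 and -0.2250 T_B − 0.7193 T_C = -269.6.
Solving simultaneously: T_B = 372.3 N, T_C = 258.4 N.

T_C ≈ 258 N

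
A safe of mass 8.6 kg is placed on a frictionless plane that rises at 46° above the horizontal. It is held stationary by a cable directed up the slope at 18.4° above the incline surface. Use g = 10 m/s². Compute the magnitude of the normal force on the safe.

Take axes along and perpendicular to the incline. Weight components: W sin 46° = 61.86 N down-slope, W cos 46° = 59.74 N into the surface.
Along incline: T cos 18.4° = W sin 46° → T = 65.2 N.
Perpendicular: N = W cos 46° − T sin 18.4° = 39.16 N.

N ≈ 39.2 N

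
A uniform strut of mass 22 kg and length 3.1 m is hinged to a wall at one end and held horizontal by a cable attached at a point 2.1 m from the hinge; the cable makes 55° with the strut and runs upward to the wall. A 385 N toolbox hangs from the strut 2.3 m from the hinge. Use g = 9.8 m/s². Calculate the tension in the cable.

T ≈ 709 N

Take torques about the hinge: T sin 55° · 2.1 = 22×9.8×1.55 + 385×2.3 = 1219.7 N·m.
So T = 1219.7 / (0.8192 × 2.1) = 709.03 N.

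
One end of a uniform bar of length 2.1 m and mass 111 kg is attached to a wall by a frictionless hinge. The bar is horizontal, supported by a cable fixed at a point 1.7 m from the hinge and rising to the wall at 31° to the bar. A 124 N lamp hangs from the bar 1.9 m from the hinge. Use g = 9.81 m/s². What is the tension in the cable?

Take torques about the hinge: T sin 31° · 1.7 = 111×9.81×1.05 + 124×1.9 = 1379 N·m.
So T = 1379 / (0.5150 × 1.7) = 1574.9 N.

T ≈ 1570 N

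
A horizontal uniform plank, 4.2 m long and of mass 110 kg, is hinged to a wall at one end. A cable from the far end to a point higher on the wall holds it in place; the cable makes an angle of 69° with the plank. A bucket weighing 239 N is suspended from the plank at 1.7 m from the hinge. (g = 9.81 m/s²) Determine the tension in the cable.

T ≈ 682 N

Take torques about the hinge: T sin 69° · 4.2 = 110×9.81×2.1 + 239×1.7 = 2672.4 N·m.
So T = 2672.4 / (0.9336 × 4.2) = 681.56 N.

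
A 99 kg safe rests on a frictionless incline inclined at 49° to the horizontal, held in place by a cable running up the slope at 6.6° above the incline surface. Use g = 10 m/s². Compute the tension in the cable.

T ≈ 752 N

Take axes along and perpendicular to the incline. Weight components: W sin 49° = 747.2 N down-slope, W cos 49° = 649.5 N into the surface.
Along incline: T cos 6.6° = W sin 49° → T = 752.1 N.
Perpendicular: N = W cos 49° − T sin 6.6° = 563 N.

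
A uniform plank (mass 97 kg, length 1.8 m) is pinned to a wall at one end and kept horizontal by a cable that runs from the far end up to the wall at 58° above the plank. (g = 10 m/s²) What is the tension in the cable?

Take torques about the hinge: T sin 58° · 1.8 = 97×10×0.9 = 873 N·m.
So T = 873 / (0.8480 × 1.8) = 571.9 N.

T ≈ 572 N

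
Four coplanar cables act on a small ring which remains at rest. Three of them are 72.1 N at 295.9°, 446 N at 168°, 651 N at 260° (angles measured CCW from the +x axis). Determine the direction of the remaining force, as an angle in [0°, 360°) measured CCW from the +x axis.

θ ≈ 49.8°

Sum the known components: ΣF_x = -517.8 N, ΣF_y = -613.2 N.
For equilibrium the remaining force must supply (−ΣF_x, −ΣF_y) = (517.8, 613.2) N.
Magnitude = √((517.8)² + (613.2)²) = 802.6 N; direction = atan2(613.2, 517.8) = 49.8°.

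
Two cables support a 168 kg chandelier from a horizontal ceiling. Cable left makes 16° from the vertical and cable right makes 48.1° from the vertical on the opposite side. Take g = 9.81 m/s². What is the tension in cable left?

Angles from the horizontal: cable left is 90° − 16° = 74°, cable right is 90° − 48.1° = 41.9°.
Weight W = 168 × 9.81 = 1648 N acts straight down.
Horizontal: T_left cos 74° = T_right cos 41.9°  →  T_right = 0.3703 T_left.
Vertical: T_left sin 74° + T_right sin 41.9° = 1648.
Substituting the horizontal relation into the vertical equation gives 1.209 T_left = 1648, so T_left = 1364 N.

T_left ≈ 1360 N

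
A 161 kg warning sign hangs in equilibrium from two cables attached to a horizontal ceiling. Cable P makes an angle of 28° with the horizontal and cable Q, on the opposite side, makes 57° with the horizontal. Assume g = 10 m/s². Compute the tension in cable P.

Weight W = 161 × 10 = 1610 N acts straight down.
Horizontal: T_P cos 28° = T_Q cos 57°  →  T_Q = 1.621 T_P.
Vertical: T_P sin 28° + T_Q sin 57° = 1610.
Substituting the horizontal relation into the vertical equation gives 1.829 T_P = 1610, so T_P = 880.2 N.

T_P ≈ 880 N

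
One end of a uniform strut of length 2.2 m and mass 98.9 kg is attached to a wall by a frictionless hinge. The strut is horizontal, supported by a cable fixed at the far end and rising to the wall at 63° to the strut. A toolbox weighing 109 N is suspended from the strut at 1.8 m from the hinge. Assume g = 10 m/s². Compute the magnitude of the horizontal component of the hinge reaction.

Take torques about the hinge: T sin 63° · 2.2 = 98.9×10×1.1 + 109×1.8 = 1284.1 N·m.
So T = 1284.1 / (0.8910 × 2.2) = 655.08 N.
ΣF_x = 0: H_x = T cos 63° = 297.4 N.

H_x ≈ 297 N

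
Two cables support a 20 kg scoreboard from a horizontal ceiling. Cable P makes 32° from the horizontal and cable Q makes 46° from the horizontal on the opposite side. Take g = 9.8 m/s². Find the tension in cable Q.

T_Q ≈ 170 N

Weight W = 20 × 9.8 = 196 N acts straight down.
Horizontal: T_P cos 32° = T_Q cos 46°  →  T_P = 0.8191 T_Q.
Vertical: T_P sin 32° + T_Q sin 46° = 196.
Substituting the horizontal relation into the vertical equation gives 1.153 T_Q = 196, so T_Q = 169.9 N.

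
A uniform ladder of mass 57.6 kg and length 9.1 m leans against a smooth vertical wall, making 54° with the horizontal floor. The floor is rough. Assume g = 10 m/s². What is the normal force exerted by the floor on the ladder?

N_floor ≈ 576 N

ΣF_y = 0: N_floor = 57.6×10 = 576 N.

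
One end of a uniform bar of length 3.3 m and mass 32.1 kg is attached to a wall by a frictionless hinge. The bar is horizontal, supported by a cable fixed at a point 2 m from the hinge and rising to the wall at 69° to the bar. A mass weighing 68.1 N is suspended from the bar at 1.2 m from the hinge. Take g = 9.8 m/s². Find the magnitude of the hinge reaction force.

|H| ≈ 142 N

Take torques about the hinge: T sin 69° · 2 = 32.1×9.8×1.65 + 68.1×1.2 = 600.78 N·m.
So T = 600.78 / (0.9336 × 2) = 321.76 N.
ΣF_x = 0: H_x = T cos 69° = 115.31 N.
ΣF_y = 0: H_y = (32.1×9.8 + 68.1) − T sin 69° = 382.68 − 300.39 = 82.292 N.
|H| = √(H_x² + H_y²) = √((115.31)² + (82.292)²) = 141.66 N.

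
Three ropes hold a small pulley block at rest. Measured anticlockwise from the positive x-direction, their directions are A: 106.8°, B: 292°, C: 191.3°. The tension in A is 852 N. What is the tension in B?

Resolve: ΣF_x = 852 cos 106.8° + T_B cos 292° + T_C cos 191.3° = 0.
        ΣF_y = 852 sin 106.8° + T_B sin 292° + T_C sin 191.3° = 0.
The known terms sum to (-246.3, 815.6) N, so 0.3746 T_B − 0.9806 T_C = 246.3 and -0.9272 T_B − 0.1959 T_C = -815.6.
Solving simultaneously: T_B = 863.1 N, T_C = 78.59 N.

T_B ≈ 863 N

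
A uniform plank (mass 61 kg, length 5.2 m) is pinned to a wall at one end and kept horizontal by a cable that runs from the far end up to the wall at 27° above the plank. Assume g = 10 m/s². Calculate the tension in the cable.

Take torques about the hinge: T sin 27° · 5.2 = 61×10×2.6 = 1586 N·m.
So T = 1586 / (0.4540 × 5.2) = 671.82 N.

T ≈ 672 N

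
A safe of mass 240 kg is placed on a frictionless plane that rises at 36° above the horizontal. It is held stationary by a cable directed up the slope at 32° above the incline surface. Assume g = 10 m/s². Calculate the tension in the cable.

Take axes along and perpendicular to the incline. Weight components: W sin 36° = 1411 N down-slope, W cos 36° = 1942 N into the surface.
Along incline: T cos 32° = W sin 36° → T = 1663 N.
Perpendicular: N = W cos 36° − T sin 32° = 1060 N.

T ≈ 1660 N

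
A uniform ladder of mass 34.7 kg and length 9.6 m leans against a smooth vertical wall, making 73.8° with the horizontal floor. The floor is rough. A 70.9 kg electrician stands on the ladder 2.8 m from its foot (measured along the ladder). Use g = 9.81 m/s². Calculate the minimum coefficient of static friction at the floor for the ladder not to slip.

ΣF_y = 0: N_floor = 34.7×9.81 + 70.9×9.81 = 1035.9 N.
Torques about the foot: N_wall · 9.6 sin 73.8° = 34.7×9.81×4.8 cos 73.8° + 70.9×9.81×2.8 cos 73.8° → N_wall = 108.39 N.
ΣF_x = 0: f_floor = N_wall = 108.39 N.
μ_min = f_floor / N_floor = 108.39 / 1035.9 = 0.1046.

μ_min ≈ 0.105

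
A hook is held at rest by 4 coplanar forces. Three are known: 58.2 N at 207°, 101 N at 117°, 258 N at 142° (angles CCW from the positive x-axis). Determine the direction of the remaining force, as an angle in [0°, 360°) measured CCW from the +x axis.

θ ≈ 324°

Sum the known components: ΣF_x = -301 N, ΣF_y = 222.4 N.
For equilibrium the remaining force must supply (−ΣF_x, −ΣF_y) = (301, -222.4) N.
Magnitude = √((301)² + (-222.4)²) = 374.3 N; direction = atan2(-222.4, 301) = 323.5°.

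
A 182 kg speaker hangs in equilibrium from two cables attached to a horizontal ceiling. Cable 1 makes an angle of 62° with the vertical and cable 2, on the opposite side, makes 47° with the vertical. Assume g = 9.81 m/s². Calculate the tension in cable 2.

Angles from the horizontal: cable 1 is 90° − 62° = 28°, cable 2 is 90° − 47° = 43°.
Weight W = 182 × 9.81 = 1785 N acts straight down.
Horizontal: T_1 cos 28° = T_2 cos 43°  →  T_1 = 0.8283 T_2.
Vertical: T_1 sin 28° + T_2 sin 43° = 1785.
Substituting the horizontal relation into the vertical equation gives 1.071 T_2 = 1785, so T_2 = 1667 N.

T_2 ≈ 1670 N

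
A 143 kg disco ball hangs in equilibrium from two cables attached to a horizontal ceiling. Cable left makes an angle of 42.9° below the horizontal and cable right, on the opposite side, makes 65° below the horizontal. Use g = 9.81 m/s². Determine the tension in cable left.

Weight W = 143 × 9.81 = 1403 N acts straight down.
Horizontal: T_left cos 42.9° = T_right cos 65°  →  T_right = 1.733 T_left.
Vertical: T_left sin 42.9° + T_right sin 65° = 1403.
Substituting the horizontal relation into the vertical equation gives 2.252 T_left = 1403, so T_left = 623 N.

T_left ≈ 623 N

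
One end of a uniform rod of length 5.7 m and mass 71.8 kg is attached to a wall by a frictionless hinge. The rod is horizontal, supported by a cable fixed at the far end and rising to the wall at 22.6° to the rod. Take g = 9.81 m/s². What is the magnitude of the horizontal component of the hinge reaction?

H_x ≈ 846 N

Take torques about the hinge: T sin 22.6° · 5.7 = 71.8×9.81×2.85 = 2007.4 N·m.
So T = 2007.4 / (0.3843 × 5.7) = 916.43 N.
ΣF_x = 0: H_x = T cos 22.6° = 846.06 N.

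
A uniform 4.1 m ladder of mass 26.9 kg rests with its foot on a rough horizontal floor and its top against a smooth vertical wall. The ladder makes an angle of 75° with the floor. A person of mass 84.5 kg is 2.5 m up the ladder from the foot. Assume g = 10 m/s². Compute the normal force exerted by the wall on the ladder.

Torques about the foot: N_wall · 4.1 sin 75° = 26.9×10×2.05 cos 75° + 84.5×10×2.5 cos 75° → N_wall = 174.1 N.

N_wall ≈ 174 N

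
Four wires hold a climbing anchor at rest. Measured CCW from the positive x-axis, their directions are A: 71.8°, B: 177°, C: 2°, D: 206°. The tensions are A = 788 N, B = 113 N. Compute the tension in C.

T_C ≈ 1520 N

Resolve: ΣF_x = 788 cos 71.8° + 113 cos 177° + T_C cos 2° + T_D cos 206° = 0.
        ΣF_y = 788 sin 71.8° + 113 sin 177° + T_C sin 2° + T_D sin 206° = 0.
The known terms sum to (133.3, 754.5) N, so 0.9994 T_C − 0.8988 T_D = -133.3 and 0.0349 T_C − 0.4384 T_D = -754.5.
Solving simultaneously: T_C = 1524 N, T_D = 1842 N.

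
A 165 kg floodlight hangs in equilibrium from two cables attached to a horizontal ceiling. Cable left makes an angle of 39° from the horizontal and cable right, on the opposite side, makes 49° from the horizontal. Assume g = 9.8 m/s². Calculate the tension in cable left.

T_left ≈ 1060 N

Weight W = 165 × 9.8 = 1617 N acts straight down.
Horizontal: T_left cos 39° = T_right cos 49°  →  T_right = 1.185 T_left.
Vertical: T_left sin 39° + T_right sin 49° = 1617.
Substituting the horizontal relation into the vertical equation gives 1.523 T_left = 1617, so T_left = 1061 N.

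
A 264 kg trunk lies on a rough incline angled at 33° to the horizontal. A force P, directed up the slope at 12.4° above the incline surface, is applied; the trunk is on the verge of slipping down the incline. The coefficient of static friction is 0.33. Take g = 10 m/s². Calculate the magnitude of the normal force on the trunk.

On the verge of sliding down the incline, friction equals μN and acts up the slope.
Perpendicular: N + P sin 12.4° = W cos 33° = 2214 N.
Along incline: P cos 12.4° + μN = W sin 33° with W sin 33° = 1438 N.
Solving the pair for P and N: P = 780.7 N, N = 2046 N (and f = μN = 675.3 N).

N ≈ 2050 N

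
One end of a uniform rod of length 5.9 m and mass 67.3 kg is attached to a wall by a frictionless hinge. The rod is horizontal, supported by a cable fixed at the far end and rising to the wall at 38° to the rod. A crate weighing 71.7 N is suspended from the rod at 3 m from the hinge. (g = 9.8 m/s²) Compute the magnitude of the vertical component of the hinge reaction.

|H_y| ≈ 365 N

Take torques about the hinge: T sin 38° · 5.9 = 67.3×9.8×2.95 + 71.7×3 = 2160.7 N·m.
So T = 2160.7 / (0.6157 × 5.9) = 594.85 N.
ΣF_y = 0: H_y = (67.3×9.8 + 71.7) − T sin 38° = 731.24 − 366.23 = 365.01 N.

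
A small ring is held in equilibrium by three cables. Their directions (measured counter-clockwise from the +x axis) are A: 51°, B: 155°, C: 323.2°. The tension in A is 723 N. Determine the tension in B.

Resolve: ΣF_x = 723 cos 51° + T_B cos 155° + T_C cos 323.2° = 0.
        ΣF_y = 723 sin 51° + T_B sin 155° + T_C sin 323.2° = 0.
The known terms sum to (455, 561.9) N, so -0.9063 T_B + 0.8007 T_C = -455 and 0.4226 T_B − 0.5990 T_C = -561.9.
Solving simultaneously: T_B = 3533 N, T_C = 3431 N.

T_B ≈ 3530 N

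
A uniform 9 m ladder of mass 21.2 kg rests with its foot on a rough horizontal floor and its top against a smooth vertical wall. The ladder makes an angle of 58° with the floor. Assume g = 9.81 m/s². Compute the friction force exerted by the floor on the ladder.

Torques about the foot: N_wall · 9 sin 58° = 21.2×9.81×4.5 cos 58° → N_wall = 64.978 N.
ΣF_x = 0: f_floor = N_wall = 64.978 N.

f ≈ 65 N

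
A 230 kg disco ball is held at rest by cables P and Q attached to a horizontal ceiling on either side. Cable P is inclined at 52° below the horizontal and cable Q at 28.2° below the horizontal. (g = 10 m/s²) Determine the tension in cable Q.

Weight W = 230 × 10 = 2300 N acts straight down.
Horizontal: T_P cos 52° = T_Q cos 28.2°  →  T_P = 1.431 T_Q.
Vertical: T_P sin 52° + T_Q sin 28.2° = 2300.
Substituting the horizontal relation into the vertical equation gives 1.601 T_Q = 2300, so T_Q = 1437 N.

T_Q ≈ 1440 N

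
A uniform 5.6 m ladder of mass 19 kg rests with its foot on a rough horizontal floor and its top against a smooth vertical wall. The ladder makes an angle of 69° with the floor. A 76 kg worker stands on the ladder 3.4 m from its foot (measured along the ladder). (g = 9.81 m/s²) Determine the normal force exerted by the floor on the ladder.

ΣF_y = 0: N_floor = 19×9.81 + 76×9.81 = 931.95 N.

N_floor ≈ 932 N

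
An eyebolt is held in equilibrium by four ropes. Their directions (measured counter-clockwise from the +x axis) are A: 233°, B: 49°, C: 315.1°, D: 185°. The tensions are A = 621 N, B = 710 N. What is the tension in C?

Resolve: ΣF_x = 621 cos 233° + 710 cos 49° + T_C cos 315.1° + T_D cos 185° = 0.
        ΣF_y = 621 sin 233° + 710 sin 49° + T_C sin 315.1° + T_D sin 185° = 0.
The known terms sum to (92.07, 39.89) N, so 0.7083 T_C − 0.9962 T_D = -92.07 and -0.7059 T_C − 0.0872 T_D = -39.89.
Solving simultaneously: T_C = 41.46 N, T_D = 121.9 N.

T_C ≈ 41.5 N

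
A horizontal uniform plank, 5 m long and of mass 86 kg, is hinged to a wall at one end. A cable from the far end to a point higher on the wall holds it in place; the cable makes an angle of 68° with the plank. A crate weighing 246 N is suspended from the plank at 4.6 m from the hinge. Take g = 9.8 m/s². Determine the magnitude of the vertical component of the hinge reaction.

Take torques about the hinge: T sin 68° · 5 = 86×9.8×2.5 + 246×4.6 = 3238.6 N·m.
So T = 3238.6 / (0.9272 × 5) = 698.59 N.
ΣF_y = 0: H_y = (86×9.8 + 246) − T sin 68° = 1088.8 − 647.72 = 441.08 N.

|H_y| ≈ 441 N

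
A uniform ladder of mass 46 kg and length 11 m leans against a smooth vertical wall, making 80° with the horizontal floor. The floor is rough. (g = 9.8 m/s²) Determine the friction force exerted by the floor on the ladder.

f ≈ 39.7 N

Torques about the foot: N_wall · 11 sin 80° = 46×9.8×5.5 cos 80° → N_wall = 39.744 N.
ΣF_x = 0: f_floor = N_wall = 39.744 N.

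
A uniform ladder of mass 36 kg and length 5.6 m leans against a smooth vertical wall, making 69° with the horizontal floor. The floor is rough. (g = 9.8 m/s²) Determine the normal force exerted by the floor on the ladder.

ΣF_y = 0: N_floor = 36×9.8 = 352.8 N.

N_floor ≈ 353 N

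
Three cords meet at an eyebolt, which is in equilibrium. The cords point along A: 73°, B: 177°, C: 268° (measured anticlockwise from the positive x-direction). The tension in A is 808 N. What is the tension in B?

T_B ≈ 209 N

Resolve: ΣF_x = 808 cos 73° + T_B cos 177° + T_C cos 268° = 0.
        ΣF_y = 808 sin 73° + T_B sin 177° + T_C sin 268° = 0.
The known terms sum to (236.2, 772.7) N, so -0.9986 T_B − 0.0349 T_C = -236.2 and 0.0523 T_B − 0.9994 T_C = -772.7.
Solving simultaneously: T_B = 209.2 N, T_C = 784.1 N.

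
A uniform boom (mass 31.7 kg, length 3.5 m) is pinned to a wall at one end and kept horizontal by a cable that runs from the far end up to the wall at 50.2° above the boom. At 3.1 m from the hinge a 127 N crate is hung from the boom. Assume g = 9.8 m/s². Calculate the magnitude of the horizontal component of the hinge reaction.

Take torques about the hinge: T sin 50.2° · 3.5 = 31.7×9.8×1.75 + 127×3.1 = 937.36 N·m.
So T = 937.36 / (0.7683 × 3.5) = 348.59 N.
ΣF_x = 0: H_x = T cos 50.2° = 223.14 N.

H_x ≈ 223 N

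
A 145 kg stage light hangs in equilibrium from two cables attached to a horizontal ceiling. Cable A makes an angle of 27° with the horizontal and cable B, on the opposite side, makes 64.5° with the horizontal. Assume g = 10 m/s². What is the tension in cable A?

T_A ≈ 624 N

Weight W = 145 × 10 = 1450 N acts straight down.
Horizontal: T_A cos 27° = T_B cos 64.5°  →  T_B = 2.07 T_A.
Vertical: T_A sin 27° + T_B sin 64.5° = 1450.
Substituting the horizontal relation into the vertical equation gives 2.322 T_A = 1450, so T_A = 624.5 N.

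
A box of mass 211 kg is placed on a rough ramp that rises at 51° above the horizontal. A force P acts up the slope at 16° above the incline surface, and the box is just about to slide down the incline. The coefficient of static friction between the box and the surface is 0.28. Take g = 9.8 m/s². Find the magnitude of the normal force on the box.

N ≈ 914 N

On the verge of sliding down the incline, friction equals μN and acts up the slope.
Perpendicular: N + P sin 16° = W cos 51° = 1301 N.
Along incline: P cos 16° + μN = W sin 51° with W sin 51° = 1607 N.
Solving the pair for P and N: P = 1406 N, N = 913.9 N (and f = μN = 255.9 N).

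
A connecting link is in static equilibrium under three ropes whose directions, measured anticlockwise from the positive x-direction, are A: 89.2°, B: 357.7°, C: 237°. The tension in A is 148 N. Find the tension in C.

Resolve: ΣF_x = 148 cos 89.2° + T_B cos 357.7° + T_C cos 237° = 0.
        ΣF_y = 148 sin 89.2° + T_B sin 357.7° + T_C sin 237° = 0.
The known terms sum to (2.066, 148) N, so 0.9992 T_B − 0.5446 T_C = -2.066 and -0.0401 T_B − 0.8387 T_C = -148.
Solving simultaneously: T_B = 91.72 N, T_C = 172.1 N.

T_C ≈ 172 N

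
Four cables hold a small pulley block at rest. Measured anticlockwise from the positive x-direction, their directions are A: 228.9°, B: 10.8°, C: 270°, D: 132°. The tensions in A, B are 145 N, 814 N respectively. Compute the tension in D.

T_D ≈ 1050 N

Resolve: ΣF_x = 145 cos 228.9° + 814 cos 10.8° + T_C cos 270° + T_D cos 132° = 0.
        ΣF_y = 145 sin 228.9° + 814 sin 10.8° + T_C sin 270° + T_D sin 132° = 0.
The known terms sum to (704.3, 43.26) N, so 0.0000 T_C − 0.6691 T_D = -704.3 and -1.0000 T_C + 0.7431 T_D = -43.26.
Solving simultaneously: T_C = 825.4 N, T_D = 1053 N.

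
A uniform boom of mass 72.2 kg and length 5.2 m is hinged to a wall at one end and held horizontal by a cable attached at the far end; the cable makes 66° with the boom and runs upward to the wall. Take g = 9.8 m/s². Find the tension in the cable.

T ≈ 387 N

Take torques about the hinge: T sin 66° · 5.2 = 72.2×9.8×2.6 = 1839.7 N·m.
So T = 1839.7 / (0.9135 × 5.2) = 387.26 N.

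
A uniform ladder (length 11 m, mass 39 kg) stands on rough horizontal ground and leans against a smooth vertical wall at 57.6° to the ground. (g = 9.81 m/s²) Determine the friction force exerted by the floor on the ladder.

Torques about the foot: N_wall · 11 sin 57.6° = 39×9.81×5.5 cos 57.6° → N_wall = 121.4 N.
ΣF_x = 0: f_floor = N_wall = 121.4 N.

f ≈ 121 N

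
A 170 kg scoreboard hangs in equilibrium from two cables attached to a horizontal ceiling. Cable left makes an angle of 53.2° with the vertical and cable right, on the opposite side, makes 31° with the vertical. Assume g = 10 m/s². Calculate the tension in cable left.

T_left ≈ 880 N

Angles from the horizontal: cable left is 90° − 53.2° = 36.8°, cable right is 90° − 31° = 59°.
Weight W = 170 × 10 = 1700 N acts straight down.
Horizontal: T_left cos 36.8° = T_right cos 59°  →  T_right = 1.555 T_left.
Vertical: T_left sin 36.8° + T_right sin 59° = 1700.
Substituting the horizontal relation into the vertical equation gives 1.932 T_left = 1700, so T_left = 880.1 N.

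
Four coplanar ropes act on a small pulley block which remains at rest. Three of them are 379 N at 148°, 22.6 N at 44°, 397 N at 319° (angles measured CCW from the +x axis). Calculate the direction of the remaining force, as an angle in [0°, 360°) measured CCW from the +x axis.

θ ≈ 82.8°

Sum the known components: ΣF_x = -5.533 N, ΣF_y = -43.92 N.
For equilibrium the remaining force must supply (−ΣF_x, −ΣF_y) = (5.533, 43.92) N.
Magnitude = √((5.533)² + (43.92)²) = 44.26 N; direction = atan2(43.92, 5.533) = 82.8°.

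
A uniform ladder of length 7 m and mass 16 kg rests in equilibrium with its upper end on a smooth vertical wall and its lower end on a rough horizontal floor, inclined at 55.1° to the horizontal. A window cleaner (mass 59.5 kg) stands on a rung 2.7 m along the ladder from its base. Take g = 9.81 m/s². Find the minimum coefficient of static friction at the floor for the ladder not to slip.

μ_min ≈ 0.286

ΣF_y = 0: N_floor = 16×9.81 + 59.5×9.81 = 740.66 N.
Torques about the foot: N_wall · 7 sin 55.1° = 16×9.81×3.5 cos 55.1° + 59.5×9.81×2.7 cos 55.1° → N_wall = 211.81 N.
ΣF_x = 0: f_floor = N_wall = 211.81 N.
μ_min = f_floor / N_floor = 211.81 / 740.66 = 0.286.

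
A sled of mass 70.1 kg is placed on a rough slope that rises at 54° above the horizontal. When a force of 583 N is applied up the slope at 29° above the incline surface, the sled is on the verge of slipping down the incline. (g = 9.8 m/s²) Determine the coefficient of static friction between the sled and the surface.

On the verge of sliding down the incline, friction is at its maximum μN and acts up the slope.
Perpendicular to incline: N = W cos 54° − P sin 29° = 403.8 − 282.6 = 121.2 N.
Along incline: P cos 29° + μN = W sin 54° → μ = (W sin 54° − P cos 29°) / N = 0.3787.

μ ≈ 0.379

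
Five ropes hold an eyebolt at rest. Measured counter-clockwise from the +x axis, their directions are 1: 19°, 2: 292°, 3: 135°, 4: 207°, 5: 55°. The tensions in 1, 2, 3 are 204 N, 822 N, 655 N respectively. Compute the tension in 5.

T_5 ≈ 478 N

Resolve: ΣF_x = 204 cos 19° + 822 cos 292° + 655 cos 135° + T_4 cos 207° + T_5 cos 55° = 0.
        ΣF_y = 204 sin 19° + 822 sin 292° + 655 sin 135° + T_4 sin 207° + T_5 sin 55° = 0.
The known terms sum to (37.66, -232.6) N, so -0.8910 T_4 + 0.5736 T_5 = -37.66 and -0.4540 T_4 + 0.8192 T_5 = 232.6.
Solving simultaneously: T_4 = 349.9 N, T_5 = 477.8 N.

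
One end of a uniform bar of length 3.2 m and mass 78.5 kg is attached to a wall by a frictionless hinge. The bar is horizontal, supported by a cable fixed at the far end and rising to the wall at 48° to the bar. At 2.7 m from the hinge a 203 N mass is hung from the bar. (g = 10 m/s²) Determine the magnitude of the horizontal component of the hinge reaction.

Take torques about the hinge: T sin 48° · 3.2 = 78.5×10×1.6 + 203×2.7 = 1804.1 N·m.
So T = 1804.1 / (0.7431 × 3.2) = 758.64 N.
ΣF_x = 0: H_x = T cos 48° = 507.63 N.

H_x ≈ 508 N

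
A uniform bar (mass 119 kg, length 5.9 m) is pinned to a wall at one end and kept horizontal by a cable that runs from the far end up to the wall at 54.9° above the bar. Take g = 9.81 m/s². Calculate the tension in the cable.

Take torques about the hinge: T sin 54.9° · 5.9 = 119×9.81×2.95 = 3443.8 N·m.
So T = 3443.8 / (0.8181 × 5.9) = 713.43 N.

T ≈ 713 N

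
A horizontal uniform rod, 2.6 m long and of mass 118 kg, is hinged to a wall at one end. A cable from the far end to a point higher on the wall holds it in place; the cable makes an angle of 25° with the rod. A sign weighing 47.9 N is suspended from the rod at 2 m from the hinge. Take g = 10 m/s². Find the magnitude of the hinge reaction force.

Take torques about the hinge: T sin 25° · 2.6 = 118×10×1.3 + 47.9×2 = 1629.8 N·m.
So T = 1629.8 / (0.4226 × 2.6) = 1483.2 N.
ΣF_x = 0: H_x = T cos 25° = 1344.3 N.
ΣF_y = 0: H_y = (118×10 + 47.9) − T sin 25° = 1227.9 − 626.85 = 601.05 N.
|H| = √(H_x² + H_y²) = √((1344.3)² + (601.05)²) = 1472.5 N.

|H| ≈ 1470 N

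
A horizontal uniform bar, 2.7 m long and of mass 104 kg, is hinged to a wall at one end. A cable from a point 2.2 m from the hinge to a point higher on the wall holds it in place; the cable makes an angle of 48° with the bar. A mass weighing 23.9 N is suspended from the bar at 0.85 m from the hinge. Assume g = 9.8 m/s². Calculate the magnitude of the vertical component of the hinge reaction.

Take torques about the hinge: T sin 48° · 2.2 = 104×9.8×1.35 + 23.9×0.85 = 1396.2 N·m.
So T = 1396.2 / (0.7431 × 2.2) = 854.01 N.
ΣF_y = 0: H_y = (104×9.8 + 23.9) − T sin 48° = 1043.1 − 634.65 = 408.45 N.

|H_y| ≈ 408 N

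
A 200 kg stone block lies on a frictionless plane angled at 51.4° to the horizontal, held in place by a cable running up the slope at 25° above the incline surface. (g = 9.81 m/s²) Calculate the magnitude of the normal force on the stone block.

N ≈ 509 N

Take axes along and perpendicular to the incline. Weight components: W sin 51.4° = 1533 N down-slope, W cos 51.4° = 1224 N into the surface.
Along incline: T cos 25° = W sin 51.4° → T = 1692 N.
Perpendicular: N = W cos 51.4° − T sin 25° = 509 N.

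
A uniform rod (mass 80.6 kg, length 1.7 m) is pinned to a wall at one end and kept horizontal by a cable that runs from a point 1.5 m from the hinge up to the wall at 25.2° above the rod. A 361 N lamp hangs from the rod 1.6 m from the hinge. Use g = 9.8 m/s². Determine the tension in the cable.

Take torques about the hinge: T sin 25.2° · 1.5 = 80.6×9.8×0.85 + 361×1.6 = 1249 N·m.
So T = 1249 / (0.4258 × 1.5) = 1955.6 N.

T ≈ 1960 N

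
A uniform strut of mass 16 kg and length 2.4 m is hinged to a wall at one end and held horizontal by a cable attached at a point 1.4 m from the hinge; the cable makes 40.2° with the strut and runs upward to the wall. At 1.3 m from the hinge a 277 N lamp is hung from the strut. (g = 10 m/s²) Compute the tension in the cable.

T ≈ 611 N

Take torques about the hinge: T sin 40.2° · 1.4 = 16×10×1.2 + 277×1.3 = 552.1 N·m.
So T = 552.1 / (0.6455 × 1.4) = 610.97 N.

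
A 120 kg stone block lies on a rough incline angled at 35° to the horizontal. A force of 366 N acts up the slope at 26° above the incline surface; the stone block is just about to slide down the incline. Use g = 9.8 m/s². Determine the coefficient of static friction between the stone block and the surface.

μ ≈ 0.430

On the verge of sliding down the incline, friction is at its maximum μN and acts up the slope.
Perpendicular to incline: N = W cos 35° − P sin 26° = 963.3 − 160.4 = 802.9 N.
Along incline: P cos 26° + μN = W sin 35° → μ = (W sin 35° − P cos 26°) / N = 0.4304.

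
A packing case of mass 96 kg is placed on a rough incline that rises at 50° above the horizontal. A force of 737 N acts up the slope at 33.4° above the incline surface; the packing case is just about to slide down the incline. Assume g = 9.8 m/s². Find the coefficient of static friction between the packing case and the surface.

On the verge of sliding down the incline, friction is at its maximum μN and acts up the slope.
Perpendicular to incline: N = W cos 50° − P sin 33.4° = 604.7 − 405.7 = 199 N.
Along incline: P cos 33.4° + μN = W sin 50° → μ = (W sin 50° − P cos 33.4°) / N = 0.5296.

μ ≈ 0.530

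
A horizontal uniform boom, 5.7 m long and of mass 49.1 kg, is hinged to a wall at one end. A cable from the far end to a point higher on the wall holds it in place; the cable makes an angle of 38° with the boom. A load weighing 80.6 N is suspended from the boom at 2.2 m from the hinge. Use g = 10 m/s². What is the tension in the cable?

Take torques about the hinge: T sin 38° · 5.7 = 49.1×10×2.85 + 80.6×2.2 = 1576.7 N·m.
So T = 1576.7 / (0.6157 × 5.7) = 449.29 N.

T ≈ 449 N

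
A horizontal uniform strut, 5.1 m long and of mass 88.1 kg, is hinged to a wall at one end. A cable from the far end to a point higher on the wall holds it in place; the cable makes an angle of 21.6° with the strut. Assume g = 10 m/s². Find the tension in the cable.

Take torques about the hinge: T sin 21.6° · 5.1 = 88.1×10×2.55 = 2246.5 N·m.
So T = 2246.5 / (0.3681 × 5.1) = 1196.6 N.

T ≈ 1200 N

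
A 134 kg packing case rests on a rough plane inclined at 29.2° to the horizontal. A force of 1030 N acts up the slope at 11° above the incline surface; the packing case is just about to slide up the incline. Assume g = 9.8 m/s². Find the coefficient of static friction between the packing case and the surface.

On the verge of sliding up the incline, friction is at its maximum μN and acts down the slope.
Perpendicular to incline: N = W cos 29.2° − P sin 11° = 1146 − 196.5 = 949.8 N.
Along incline: P cos 11° − μN = W sin 29.2° → μ = −(W sin 29.2° − P cos 11°) / N = 0.39.

μ ≈ 0.390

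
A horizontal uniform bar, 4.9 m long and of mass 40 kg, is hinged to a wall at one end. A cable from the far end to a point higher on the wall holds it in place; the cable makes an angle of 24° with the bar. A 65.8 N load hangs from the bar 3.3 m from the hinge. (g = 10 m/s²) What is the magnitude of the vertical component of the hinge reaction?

|H_y| ≈ 221 N

Take torques about the hinge: T sin 24° · 4.9 = 40×10×2.45 + 65.8×3.3 = 1197.1 N·m.
So T = 1197.1 / (0.4067 × 4.9) = 600.67 N.
ΣF_y = 0: H_y = (40×10 + 65.8) − T sin 24° = 465.8 − 244.31 = 221.49 N.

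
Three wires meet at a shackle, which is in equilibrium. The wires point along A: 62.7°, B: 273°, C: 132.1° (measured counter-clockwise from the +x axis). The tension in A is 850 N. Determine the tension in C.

Resolve: ΣF_x = 850 cos 62.7° + T_B cos 273° + T_C cos 132.1° = 0.
        ΣF_y = 850 sin 62.7° + T_B sin 273° + T_C sin 132.1° = 0.
The known terms sum to (389.9, 755.3) N, so 0.0523 T_B − 0.6704 T_C = -389.9 and -0.9986 T_B + 0.7420 T_C = -755.3.
Solving simultaneously: T_B = 1262 N, T_C = 680 N.

T_C ≈ 680 N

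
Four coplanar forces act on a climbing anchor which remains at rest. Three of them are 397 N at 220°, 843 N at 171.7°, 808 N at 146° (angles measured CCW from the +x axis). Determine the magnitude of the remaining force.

F ≈ 1840 N

Sum the known components: ΣF_x = -1808 N, ΣF_y = 318.3 N.
For equilibrium the remaining force must supply (−ΣF_x, −ΣF_y) = (1808, -318.3) N.
Magnitude = √((1808)² + (-318.3)²) = 1836 N; direction = atan2(-318.3, 1808) = 350.0°.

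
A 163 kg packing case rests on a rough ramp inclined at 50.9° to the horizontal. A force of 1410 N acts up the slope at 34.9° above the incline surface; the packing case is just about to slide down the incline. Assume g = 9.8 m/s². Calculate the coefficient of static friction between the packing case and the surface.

On the verge of sliding down the incline, friction is at its maximum μN and acts up the slope.
Perpendicular to incline: N = W cos 50.9° − P sin 34.9° = 1007 − 806.7 = 200.7 N.
Along incline: P cos 34.9° + μN = W sin 50.9° → μ = (W sin 50.9° − P cos 34.9°) / N = 0.4147.

μ ≈ 0.415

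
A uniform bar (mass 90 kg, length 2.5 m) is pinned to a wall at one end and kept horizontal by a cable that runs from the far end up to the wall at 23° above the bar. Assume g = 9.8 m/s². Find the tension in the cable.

T ≈ 1130 N

Take torques about the hinge: T sin 23° · 2.5 = 90×9.8×1.25 = 1102.5 N·m.
So T = 1102.5 / (0.3907 × 2.5) = 1128.7 N.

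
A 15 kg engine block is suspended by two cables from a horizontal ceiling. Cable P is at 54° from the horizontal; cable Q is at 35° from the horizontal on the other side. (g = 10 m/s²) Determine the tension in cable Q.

T_Q ≈ 88.2 N

Weight W = 15 × 10 = 150 N acts straight down.
Horizontal: T_P cos 54° = T_Q cos 35°  →  T_P = 1.394 T_Q.
Vertical: T_P sin 54° + T_Q sin 35° = 150.
Substituting the horizontal relation into the vertical equation gives 1.701 T_Q = 150, so T_Q = 88.18 N.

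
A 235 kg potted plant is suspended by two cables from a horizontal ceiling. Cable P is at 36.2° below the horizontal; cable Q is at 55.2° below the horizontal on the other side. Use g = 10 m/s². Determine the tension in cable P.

T_P ≈ 1340 N

Weight W = 235 × 10 = 2350 N acts straight down.
Horizontal: T_P cos 36.2° = T_Q cos 55.2°  →  T_Q = 1.414 T_P.
Vertical: T_P sin 36.2° + T_Q sin 55.2° = 2350.
Substituting the horizontal relation into the vertical equation gives 1.752 T_P = 2350, so T_P = 1342 N.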